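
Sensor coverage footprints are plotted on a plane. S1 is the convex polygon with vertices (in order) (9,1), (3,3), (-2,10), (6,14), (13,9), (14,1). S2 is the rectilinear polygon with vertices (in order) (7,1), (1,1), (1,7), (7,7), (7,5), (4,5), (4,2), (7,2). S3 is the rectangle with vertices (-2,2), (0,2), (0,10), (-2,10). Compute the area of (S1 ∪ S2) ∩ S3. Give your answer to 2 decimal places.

The region (S1 ∪ S2) ∩ S3 is the polygon with vertices (-2,10), (0,10), (0,7.2).
By the shoelace formula its area is 2.80.

2.80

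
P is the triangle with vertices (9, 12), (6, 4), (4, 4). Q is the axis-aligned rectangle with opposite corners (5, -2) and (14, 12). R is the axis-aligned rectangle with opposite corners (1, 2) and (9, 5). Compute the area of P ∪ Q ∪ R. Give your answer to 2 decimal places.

By inclusion–exclusion:
Individual areas: |P| = 8, |Q| = 126, |R| = 24.
|P∩Q| = 7.2.
|P∩R| = 1.875.
|Q∩R|: x∈[5,9], y∈[2,5] → 4·3 = 12.
|P∩Q∩R| = 1.1875.
|P ∪ Q ∪ R| = 158 − 21.075 + 1.1875 = 138.11.

138.11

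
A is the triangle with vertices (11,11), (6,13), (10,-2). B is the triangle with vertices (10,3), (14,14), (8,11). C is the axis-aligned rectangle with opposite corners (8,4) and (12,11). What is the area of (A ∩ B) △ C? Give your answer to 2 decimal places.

|A ∩ B| = 14.2805.
|(A ∩ B) ∩ C| = 12.9737.
|(A ∩ B) △ C| = 14.2805 + 28 − 25.9473 = 16.33.

16.33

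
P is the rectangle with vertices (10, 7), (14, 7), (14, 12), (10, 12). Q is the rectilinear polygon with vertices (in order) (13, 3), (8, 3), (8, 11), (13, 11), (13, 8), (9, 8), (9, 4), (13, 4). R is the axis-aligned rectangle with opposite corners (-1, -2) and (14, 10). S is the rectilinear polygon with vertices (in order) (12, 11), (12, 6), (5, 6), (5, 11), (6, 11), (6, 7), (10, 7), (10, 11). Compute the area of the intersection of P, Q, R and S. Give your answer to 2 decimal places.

4.00

The intersection is the polygon with vertices (10,8), (10,10), (12,10), (12,8).
By the shoelace formula its area is 4.00.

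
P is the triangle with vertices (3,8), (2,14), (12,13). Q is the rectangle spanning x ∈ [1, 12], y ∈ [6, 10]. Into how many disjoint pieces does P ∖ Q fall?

P ∖ Q is a single connected region.

1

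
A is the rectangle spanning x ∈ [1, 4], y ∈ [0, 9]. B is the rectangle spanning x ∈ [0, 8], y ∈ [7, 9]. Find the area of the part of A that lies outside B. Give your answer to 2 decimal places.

21.00

|A∩B|: x∈[1,4], y∈[7,9] → 3·2 = 6.
|A| = 27.
|A ∖ B| = |A| − |A∩B| = 27 − 6 = 21.00.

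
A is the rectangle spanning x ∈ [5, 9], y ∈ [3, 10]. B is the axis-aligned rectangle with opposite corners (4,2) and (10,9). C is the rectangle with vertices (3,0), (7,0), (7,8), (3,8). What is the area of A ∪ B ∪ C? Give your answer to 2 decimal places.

60.00

By inclusion–exclusion:
Individual areas: |A| = 28, |B| = 42, |C| = 32.
|A∩B|: x∈[5,9], y∈[3,9] → 4·6 = 24.
|A∩C|: x∈[5,7], y∈[3,8] → 2·5 = 10.
|B∩C|: x∈[4,7], y∈[2,8] → 3·6 = 18.
|A∩B∩C| = 10.
|A ∪ B ∪ C| = 102 − 52 + 10 = 60.00.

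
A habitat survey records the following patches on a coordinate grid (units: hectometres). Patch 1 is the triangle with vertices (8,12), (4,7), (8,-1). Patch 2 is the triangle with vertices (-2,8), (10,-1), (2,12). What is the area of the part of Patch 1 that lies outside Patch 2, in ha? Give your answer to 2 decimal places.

|Patch 1| = 26, |Patch 1∩Patch 2| = 8.5674.
|Patch 1 ∖ Patch 2| = |Patch 1| − |Patch 1∩Patch 2| = 26 − 8.5674 = 17.43.

17.43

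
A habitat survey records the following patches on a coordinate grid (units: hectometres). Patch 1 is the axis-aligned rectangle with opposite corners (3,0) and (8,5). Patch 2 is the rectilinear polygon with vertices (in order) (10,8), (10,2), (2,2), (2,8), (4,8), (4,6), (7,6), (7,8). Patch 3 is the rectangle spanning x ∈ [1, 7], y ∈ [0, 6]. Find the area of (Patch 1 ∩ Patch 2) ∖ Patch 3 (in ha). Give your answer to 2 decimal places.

3.00

|Patch 1 ∩ Patch 2| = 15.
|(Patch 1 ∩ Patch 2) ∩ Patch 3| = 12.
|(Patch 1 ∩ Patch 2) ∖ Patch 3| = 15 − 12 = 3.00.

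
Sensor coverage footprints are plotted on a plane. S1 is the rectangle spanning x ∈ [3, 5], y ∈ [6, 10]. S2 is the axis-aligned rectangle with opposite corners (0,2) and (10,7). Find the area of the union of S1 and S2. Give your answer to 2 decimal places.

By inclusion–exclusion:
Individual areas: |S1| = 8, |S2| = 50.
|S1∩S2|: x∈[3,5], y∈[6,7] → 2·1 = 2.
|S1 ∪ S2| = 58 − 2 = 56.00.

56.00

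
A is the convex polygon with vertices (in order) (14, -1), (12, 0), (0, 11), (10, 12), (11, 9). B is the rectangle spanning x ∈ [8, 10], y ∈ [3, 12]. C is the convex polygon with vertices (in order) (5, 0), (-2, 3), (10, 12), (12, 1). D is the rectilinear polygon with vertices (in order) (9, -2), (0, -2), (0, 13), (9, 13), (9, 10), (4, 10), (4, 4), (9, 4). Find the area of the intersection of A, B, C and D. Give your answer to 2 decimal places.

1.63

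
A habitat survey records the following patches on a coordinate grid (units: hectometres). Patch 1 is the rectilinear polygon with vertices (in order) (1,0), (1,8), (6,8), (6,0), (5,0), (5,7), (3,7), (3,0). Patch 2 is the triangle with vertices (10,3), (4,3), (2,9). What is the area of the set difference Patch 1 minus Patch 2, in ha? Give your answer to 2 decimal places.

20.96

|Patch 1| = 26, |Patch 1∩Patch 2| = 5.0417.
|Patch 1 ∖ Patch 2| = |Patch 1| − |Patch 1∩Patch 2| = 26 − 5.0417 = 20.96.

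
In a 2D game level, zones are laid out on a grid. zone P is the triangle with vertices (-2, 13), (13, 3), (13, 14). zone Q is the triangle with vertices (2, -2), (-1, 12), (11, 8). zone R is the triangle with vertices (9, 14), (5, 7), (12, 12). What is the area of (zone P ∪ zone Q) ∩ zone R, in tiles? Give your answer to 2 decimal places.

The region (zone P ∪ zone Q) ∩ zone R is the polygon with vertices (9.364,13.758), (12,12), (5,7), (8.842,13.723).
By the shoelace formula its area is 14.43.

14.43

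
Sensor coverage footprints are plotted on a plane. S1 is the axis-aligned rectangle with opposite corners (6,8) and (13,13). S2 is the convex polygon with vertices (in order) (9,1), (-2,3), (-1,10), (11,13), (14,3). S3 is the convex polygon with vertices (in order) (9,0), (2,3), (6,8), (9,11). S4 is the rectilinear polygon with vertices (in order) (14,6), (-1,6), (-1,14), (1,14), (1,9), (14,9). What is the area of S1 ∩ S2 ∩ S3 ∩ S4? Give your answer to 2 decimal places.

The intersection is the polygon with vertices (7,9), (9,9), (9,8), (6,8).
By the shoelace formula its area is 2.50.

2.50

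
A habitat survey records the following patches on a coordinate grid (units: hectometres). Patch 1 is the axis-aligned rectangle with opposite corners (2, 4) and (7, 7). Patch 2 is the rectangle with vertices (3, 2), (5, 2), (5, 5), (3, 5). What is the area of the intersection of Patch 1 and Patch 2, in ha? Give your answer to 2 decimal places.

2.00

|Patch 1∩Patch 2|: x∈[3,5], y∈[4,5] → 2·1 = 2.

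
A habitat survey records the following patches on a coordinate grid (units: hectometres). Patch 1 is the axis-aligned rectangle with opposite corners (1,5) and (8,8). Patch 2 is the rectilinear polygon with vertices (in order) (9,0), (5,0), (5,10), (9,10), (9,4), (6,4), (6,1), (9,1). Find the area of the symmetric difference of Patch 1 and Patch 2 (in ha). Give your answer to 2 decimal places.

|Patch 1| = 21, |Patch 2| = 31, |Patch 1∩Patch 2| = 9.
|Patch 1 △ Patch 2| = |Patch 1| + |Patch 2| − 2·|Patch 1∩Patch 2| = 21 + 31 − 18 = 34.00.

34.00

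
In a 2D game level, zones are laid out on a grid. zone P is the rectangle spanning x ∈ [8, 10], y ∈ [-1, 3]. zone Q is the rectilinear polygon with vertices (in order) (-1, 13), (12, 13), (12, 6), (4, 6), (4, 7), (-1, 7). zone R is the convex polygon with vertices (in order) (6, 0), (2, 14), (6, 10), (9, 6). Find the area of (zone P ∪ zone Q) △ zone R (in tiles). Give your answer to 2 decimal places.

|zone P ∪ zone Q| = 94.
|(zone P ∪ zone Q) ∩ zone R| = 20.5.
|(zone P ∪ zone Q) △ zone R| = 94 + 35 − 41 = 88.00.

88.00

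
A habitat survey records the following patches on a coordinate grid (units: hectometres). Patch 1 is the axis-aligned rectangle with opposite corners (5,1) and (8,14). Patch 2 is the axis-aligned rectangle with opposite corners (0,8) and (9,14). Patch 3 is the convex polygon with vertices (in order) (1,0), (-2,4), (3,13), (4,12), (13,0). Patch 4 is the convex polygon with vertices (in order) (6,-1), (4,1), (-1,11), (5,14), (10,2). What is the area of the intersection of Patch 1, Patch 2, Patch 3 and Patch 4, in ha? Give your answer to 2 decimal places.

2.67

The intersection is the polygon with vertices (5,10.667), (7,8), (5,8).
By the shoelace formula its area is 2.67.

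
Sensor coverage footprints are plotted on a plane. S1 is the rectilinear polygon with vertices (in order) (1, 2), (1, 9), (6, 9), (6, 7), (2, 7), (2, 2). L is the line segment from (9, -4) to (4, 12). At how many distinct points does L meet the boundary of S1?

2

The segment meets the boundary at (4.938,9), (5.562,7).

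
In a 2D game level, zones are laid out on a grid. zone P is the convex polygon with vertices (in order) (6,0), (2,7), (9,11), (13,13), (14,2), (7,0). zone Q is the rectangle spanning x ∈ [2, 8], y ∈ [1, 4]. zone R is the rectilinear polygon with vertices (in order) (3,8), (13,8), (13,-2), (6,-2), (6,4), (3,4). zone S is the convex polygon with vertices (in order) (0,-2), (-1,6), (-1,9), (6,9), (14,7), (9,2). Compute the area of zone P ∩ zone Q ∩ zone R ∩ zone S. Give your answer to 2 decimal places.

5.65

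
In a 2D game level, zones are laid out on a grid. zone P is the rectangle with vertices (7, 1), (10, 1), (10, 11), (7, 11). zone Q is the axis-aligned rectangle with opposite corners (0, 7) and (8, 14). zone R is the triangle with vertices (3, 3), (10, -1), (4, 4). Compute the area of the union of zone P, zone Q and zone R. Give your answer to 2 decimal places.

87.35

By inclusion–exclusion:
Individual areas: |zone P| = 30, |zone Q| = 56, |zone R| = 5.5.
|zone P∩zone Q|: x∈[7,8], y∈[7,11] → 1·4 = 4.
|zone P∩zone R| = 0.15.
|zone Q∩zone R| = 0.
|zone P∩zone Q∩zone R| = 0.
|zone P ∪ zone Q ∪ zone R| = 91.5 − 4.15 + 0 = 87.35.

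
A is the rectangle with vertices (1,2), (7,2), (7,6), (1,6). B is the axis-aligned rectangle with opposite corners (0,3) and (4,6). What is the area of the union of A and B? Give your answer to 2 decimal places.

By inclusion–exclusion:
Individual areas: |A| = 24, |B| = 12.
|A∩B|: x∈[1,4], y∈[3,6] → 3·3 = 9.
|A ∪ B| = 36 − 9 = 27.00.

27.00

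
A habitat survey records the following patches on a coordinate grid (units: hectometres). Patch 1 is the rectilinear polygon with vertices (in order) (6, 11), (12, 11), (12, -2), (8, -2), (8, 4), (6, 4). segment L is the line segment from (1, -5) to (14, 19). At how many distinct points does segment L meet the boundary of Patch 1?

2

The segment meets the boundary at (9.667,11), (6,4.231).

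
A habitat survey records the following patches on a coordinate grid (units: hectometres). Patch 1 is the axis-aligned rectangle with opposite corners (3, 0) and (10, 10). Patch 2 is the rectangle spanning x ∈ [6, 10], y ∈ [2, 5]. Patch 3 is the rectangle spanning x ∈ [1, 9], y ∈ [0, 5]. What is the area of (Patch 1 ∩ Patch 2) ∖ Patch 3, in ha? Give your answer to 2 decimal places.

|Patch 1 ∩ Patch 2| = 12.
|(Patch 1 ∩ Patch 2) ∩ Patch 3| = 9.
|(Patch 1 ∩ Patch 2) ∖ Patch 3| = 12 − 9 = 3.00.

3.00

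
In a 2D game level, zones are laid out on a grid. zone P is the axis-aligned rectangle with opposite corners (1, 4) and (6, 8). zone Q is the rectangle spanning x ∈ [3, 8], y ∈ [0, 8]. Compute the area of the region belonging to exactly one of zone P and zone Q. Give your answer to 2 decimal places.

36.00

|zone P∩zone Q|: x∈[3,6], y∈[4,8] → 3·4 = 12.
|zone P △ zone Q| = |zone P| + |zone Q| − 2·|zone P∩zone Q| = 20 + 40 − 24 = 36.00.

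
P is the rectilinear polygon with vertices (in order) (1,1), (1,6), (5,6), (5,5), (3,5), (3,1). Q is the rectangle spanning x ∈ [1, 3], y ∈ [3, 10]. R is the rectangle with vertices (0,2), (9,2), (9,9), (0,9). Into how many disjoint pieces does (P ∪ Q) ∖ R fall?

(P ∪ Q) ∖ R splits into 2 disjoint pieces (area 2, area 2).

2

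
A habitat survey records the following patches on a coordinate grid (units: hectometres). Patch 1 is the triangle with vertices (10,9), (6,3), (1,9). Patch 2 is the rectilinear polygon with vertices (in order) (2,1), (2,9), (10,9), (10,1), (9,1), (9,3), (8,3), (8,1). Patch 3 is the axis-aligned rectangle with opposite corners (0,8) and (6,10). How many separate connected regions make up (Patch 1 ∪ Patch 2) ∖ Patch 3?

(Patch 1 ∪ Patch 2) ∖ Patch 3 is a single connected region.

1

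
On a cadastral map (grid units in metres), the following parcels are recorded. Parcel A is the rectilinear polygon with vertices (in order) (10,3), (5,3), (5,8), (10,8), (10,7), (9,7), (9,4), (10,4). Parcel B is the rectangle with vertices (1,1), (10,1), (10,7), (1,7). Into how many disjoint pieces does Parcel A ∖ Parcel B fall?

Parcel A ∖ Parcel B is a single connected region.

1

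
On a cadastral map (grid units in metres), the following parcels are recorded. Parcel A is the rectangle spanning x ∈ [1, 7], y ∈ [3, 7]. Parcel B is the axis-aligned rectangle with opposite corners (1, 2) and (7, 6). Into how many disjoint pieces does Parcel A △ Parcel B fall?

2

Parcel A △ Parcel B splits into 2 disjoint pieces (area 6, area 6).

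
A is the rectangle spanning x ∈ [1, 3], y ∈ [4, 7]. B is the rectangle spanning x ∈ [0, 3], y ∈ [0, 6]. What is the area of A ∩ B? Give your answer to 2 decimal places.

4.00

|A∩B|: x∈[1,3], y∈[4,6] → 2·2 = 4.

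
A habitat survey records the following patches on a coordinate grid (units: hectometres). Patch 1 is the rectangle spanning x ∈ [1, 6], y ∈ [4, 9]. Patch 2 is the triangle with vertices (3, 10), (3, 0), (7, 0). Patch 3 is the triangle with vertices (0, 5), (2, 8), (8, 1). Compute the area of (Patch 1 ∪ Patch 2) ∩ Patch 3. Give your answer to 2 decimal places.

|Patch 1 ∪ Patch 2| = 38.
|(Patch 1 ∪ Patch 2) ∩ Patch 3| = 13.22.

13.22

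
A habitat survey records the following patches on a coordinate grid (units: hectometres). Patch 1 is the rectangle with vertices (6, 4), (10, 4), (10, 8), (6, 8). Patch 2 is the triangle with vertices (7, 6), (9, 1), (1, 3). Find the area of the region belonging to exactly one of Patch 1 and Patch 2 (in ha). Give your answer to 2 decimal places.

28.90

|Patch 1| = 16, |Patch 2| = 18, |Patch 1∩Patch 2| = 2.55.
|Patch 1 △ Patch 2| = |Patch 1| + |Patch 2| − 2·|Patch 1∩Patch 2| = 16 + 18 − 5.1 = 28.90.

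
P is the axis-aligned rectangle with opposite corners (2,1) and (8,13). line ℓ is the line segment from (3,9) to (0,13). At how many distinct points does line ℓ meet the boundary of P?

1

The segment meets the boundary at (2,10.333).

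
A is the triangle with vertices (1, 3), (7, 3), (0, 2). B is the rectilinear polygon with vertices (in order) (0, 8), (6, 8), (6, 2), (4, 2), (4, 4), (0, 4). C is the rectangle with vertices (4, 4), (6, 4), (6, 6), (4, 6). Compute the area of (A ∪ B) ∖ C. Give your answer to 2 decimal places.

26.43

|A ∪ B| = 30.4286.
|(A ∪ B) ∩ C| = 4.
|(A ∪ B) ∖ C| = 30.4286 − 4 = 26.43.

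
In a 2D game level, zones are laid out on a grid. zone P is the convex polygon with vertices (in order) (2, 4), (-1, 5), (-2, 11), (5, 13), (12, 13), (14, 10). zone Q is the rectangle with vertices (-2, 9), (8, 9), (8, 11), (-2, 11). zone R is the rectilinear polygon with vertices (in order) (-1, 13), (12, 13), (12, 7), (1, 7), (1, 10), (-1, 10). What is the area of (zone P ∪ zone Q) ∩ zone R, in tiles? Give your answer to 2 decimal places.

62.86

The region (zone P ∪ zone Q) ∩ zone R is the polygon with vertices (5,13), (12,13), (12,9), (8,7), (1,7), (1,10), (-1,10), (-1,11.286).
By the shoelace formula its area is 62.86.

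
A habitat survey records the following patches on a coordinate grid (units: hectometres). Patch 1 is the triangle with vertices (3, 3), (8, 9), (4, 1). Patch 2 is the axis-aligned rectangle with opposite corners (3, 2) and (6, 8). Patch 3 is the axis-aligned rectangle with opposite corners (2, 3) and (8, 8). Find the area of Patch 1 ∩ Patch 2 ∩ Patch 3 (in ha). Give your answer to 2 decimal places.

The intersection is the polygon with vertices (6,5), (5,3), (3,3), (6,6.6).
By the shoelace formula its area is 4.40.

4.40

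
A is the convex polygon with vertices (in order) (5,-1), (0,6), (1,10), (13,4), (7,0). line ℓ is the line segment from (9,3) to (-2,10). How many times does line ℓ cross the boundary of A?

The segment meets the boundary at (0.588,8.353).

1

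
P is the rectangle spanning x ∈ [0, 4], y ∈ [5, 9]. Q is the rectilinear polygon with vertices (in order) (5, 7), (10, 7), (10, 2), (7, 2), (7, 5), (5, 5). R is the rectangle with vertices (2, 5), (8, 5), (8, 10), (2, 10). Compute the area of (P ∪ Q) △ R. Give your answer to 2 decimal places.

|P ∪ Q| = 35.
|(P ∪ Q) ∩ R| = 14.
|(P ∪ Q) △ R| = 35 + 30 − 28 = 37.00.

37.00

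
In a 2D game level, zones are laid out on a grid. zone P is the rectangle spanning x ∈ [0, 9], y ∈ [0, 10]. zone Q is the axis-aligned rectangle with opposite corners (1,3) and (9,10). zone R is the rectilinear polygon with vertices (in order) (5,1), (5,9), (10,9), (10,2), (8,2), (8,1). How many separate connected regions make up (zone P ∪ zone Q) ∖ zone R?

1

(zone P ∪ zone Q) ∖ zone R is a single connected region.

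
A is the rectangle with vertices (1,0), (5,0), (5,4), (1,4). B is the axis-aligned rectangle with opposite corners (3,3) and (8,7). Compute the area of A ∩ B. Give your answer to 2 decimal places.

|A∩B|: x∈[3,5], y∈[3,4] → 2·1 = 2.

2.00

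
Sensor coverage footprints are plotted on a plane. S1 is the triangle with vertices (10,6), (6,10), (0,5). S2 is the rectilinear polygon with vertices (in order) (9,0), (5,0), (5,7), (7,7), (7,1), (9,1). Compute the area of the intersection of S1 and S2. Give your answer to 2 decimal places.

2.80

The intersection is the polygon with vertices (5,5.5), (5,7), (7,7), (7,5.7).
By the shoelace formula its area is 2.80.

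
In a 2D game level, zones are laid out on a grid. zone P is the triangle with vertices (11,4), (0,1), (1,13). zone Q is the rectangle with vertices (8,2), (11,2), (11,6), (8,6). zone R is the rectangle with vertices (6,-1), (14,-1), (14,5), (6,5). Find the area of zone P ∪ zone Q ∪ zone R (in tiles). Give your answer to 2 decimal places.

106.31

By inclusion–exclusion:
Individual areas: |zone P| = 64.5, |zone Q| = 12, |zone R| = 48.
|zone P∩zone Q| = 5.0051.
|zone P∩zone R| = 7.8535.
|zone Q∩zone R|: x∈[8,11], y∈[2,5] → 3·3 = 9.
|zone P∩zone Q∩zone R| = 3.6717.
|zone P ∪ zone Q ∪ zone R| = 124.5 − 21.8586 + 3.6717 = 106.31.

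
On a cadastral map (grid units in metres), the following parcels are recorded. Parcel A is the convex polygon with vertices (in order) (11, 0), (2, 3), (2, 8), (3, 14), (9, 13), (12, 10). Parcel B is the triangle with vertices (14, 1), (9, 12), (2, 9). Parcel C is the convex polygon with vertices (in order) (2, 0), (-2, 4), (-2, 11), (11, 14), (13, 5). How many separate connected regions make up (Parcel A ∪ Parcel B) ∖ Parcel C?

(Parcel A ∪ Parcel B) ∖ Parcel C splits into 3 disjoint pieces (area 4.5832, area 0.0271, area 15.6231).

3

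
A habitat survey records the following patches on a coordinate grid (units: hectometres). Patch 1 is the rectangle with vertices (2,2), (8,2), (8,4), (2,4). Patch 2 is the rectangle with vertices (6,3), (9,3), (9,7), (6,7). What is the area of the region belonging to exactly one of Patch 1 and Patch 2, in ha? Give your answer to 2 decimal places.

20.00

|Patch 1∩Patch 2|: x∈[6,8], y∈[3,4] → 2·1 = 2.
|Patch 1 △ Patch 2| = |Patch 1| + |Patch 2| − 2·|Patch 1∩Patch 2| = 12 + 12 − 4 = 20.00.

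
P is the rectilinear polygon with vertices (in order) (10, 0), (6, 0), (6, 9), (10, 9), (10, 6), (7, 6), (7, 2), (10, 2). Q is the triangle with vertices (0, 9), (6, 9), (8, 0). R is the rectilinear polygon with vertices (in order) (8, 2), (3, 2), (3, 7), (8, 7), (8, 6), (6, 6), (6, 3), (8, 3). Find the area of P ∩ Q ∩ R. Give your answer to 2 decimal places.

1.53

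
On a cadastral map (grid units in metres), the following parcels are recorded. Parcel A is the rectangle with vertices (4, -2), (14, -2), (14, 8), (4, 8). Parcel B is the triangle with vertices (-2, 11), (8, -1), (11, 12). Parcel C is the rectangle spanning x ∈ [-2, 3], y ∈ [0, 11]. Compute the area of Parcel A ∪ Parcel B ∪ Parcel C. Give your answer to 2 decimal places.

187.25

By inclusion–exclusion:
Individual areas: |Parcel A| = 100, |Parcel B| = 83, |Parcel C| = 55.
|Parcel A∩Parcel B| = 35.7462.
|Parcel A∩Parcel C| = 0 (no overlap).
|Parcel B∩Parcel C| = 15.
|Parcel A∩Parcel B∩Parcel C| = 0.
|Parcel A ∪ Parcel B ∪ Parcel C| = 238 − 50.7462 + 0 = 187.25.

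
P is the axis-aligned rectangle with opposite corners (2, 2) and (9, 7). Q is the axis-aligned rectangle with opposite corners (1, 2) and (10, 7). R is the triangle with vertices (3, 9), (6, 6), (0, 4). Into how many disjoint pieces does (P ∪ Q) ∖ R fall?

2

(P ∪ Q) ∖ R splits into 2 disjoint pieces (area 36.3333, area 0.5333).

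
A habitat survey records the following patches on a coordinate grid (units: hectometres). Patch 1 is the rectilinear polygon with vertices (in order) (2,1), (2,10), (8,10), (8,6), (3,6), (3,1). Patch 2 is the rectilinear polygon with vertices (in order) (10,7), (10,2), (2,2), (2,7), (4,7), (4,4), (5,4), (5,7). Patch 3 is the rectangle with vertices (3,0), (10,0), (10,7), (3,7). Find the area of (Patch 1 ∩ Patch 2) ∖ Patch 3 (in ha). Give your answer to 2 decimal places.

|Patch 1 ∩ Patch 2| = 9.
|(Patch 1 ∩ Patch 2) ∩ Patch 3| = 4.
|(Patch 1 ∩ Patch 2) ∖ Patch 3| = 9 − 4 = 5.00.

5.00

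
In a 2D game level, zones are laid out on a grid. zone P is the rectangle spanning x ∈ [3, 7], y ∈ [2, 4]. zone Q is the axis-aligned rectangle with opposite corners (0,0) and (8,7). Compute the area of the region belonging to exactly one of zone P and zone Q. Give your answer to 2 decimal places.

|zone P∩zone Q|: x∈[3,7], y∈[2,4] → 4·2 = 8.
|zone P △ zone Q| = |zone P| + |zone Q| − 2·|zone P∩zone Q| = 8 + 56 − 16 = 48.00.

48.00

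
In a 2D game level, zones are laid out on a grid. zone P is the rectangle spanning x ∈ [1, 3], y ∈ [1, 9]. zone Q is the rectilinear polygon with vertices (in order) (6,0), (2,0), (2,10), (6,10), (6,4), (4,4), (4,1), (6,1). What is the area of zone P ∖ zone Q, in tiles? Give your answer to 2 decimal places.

|zone P| = 16, |zone P∩zone Q| = 8.
|zone P ∖ zone Q| = |zone P| − |zone P∩zone Q| = 16 − 8 = 8.00.

8.00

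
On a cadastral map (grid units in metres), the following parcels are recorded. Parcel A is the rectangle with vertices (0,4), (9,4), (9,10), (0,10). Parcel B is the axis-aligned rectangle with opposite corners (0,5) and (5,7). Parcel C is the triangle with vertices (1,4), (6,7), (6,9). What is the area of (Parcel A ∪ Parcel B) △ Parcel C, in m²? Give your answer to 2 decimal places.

|Parcel A ∪ Parcel B| = 54.
|(Parcel A ∪ Parcel B) ∩ Parcel C| = 5.
|(Parcel A ∪ Parcel B) △ Parcel C| = 54 + 5 − 10 = 49.00.

49.00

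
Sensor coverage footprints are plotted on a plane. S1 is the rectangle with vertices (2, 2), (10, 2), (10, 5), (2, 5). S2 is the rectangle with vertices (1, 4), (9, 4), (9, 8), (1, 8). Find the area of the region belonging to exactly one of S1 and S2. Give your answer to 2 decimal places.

|S1∩S2|: x∈[2,9], y∈[4,5] → 7·1 = 7.
|S1 △ S2| = |S1| + |S2| − 2·|S1∩S2| = 24 + 32 − 14 = 42.00.

42.00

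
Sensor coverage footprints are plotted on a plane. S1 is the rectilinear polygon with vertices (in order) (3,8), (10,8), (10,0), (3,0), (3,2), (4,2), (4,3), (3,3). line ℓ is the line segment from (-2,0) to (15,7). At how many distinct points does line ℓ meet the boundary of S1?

The segment meets the boundary at (10,4.941), (4,2.471).

2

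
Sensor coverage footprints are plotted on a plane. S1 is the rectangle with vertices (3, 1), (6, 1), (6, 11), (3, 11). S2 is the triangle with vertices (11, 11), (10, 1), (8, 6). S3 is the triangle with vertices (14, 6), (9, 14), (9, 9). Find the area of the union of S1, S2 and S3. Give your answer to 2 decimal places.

53.23

By inclusion–exclusion:
Individual areas: |S1| = 30, |S2| = 12.5, |S3| = 12.5.
|S1∩S2| = 0.
|S1∩S3| = 0.
|S2∩S3| = 1.7714.
|S1∩S2∩S3| = 0.
|S1 ∪ S2 ∪ S3| = 55 − 1.7714 + 0 = 53.23.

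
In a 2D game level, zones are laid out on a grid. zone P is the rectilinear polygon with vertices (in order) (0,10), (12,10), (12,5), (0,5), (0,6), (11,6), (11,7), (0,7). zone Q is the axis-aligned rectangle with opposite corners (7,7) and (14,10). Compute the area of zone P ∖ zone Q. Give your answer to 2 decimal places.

|zone P| = 49, |zone P∩zone Q| = 15.
|zone P ∖ zone Q| = |zone P| − |zone P∩zone Q| = 49 − 15 = 34.00.

34.00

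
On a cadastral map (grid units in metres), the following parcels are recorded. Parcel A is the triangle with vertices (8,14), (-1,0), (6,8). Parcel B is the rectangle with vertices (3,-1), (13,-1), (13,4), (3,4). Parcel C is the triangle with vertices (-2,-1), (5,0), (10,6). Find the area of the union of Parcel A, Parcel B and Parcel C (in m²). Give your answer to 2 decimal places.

By inclusion–exclusion:
Individual areas: |Parcel A| = 13, |Parcel B| = 50, |Parcel C| = 18.5.
|Parcel A∩Parcel B| = 0.
|Parcel A∩Parcel C| = 0.
|Parcel B∩Parcel C| = 11.2321.
|Parcel A∩Parcel B∩Parcel C| = 0.
|Parcel A ∪ Parcel B ∪ Parcel C| = 81.5 − 11.2321 + 0 = 70.27.

70.27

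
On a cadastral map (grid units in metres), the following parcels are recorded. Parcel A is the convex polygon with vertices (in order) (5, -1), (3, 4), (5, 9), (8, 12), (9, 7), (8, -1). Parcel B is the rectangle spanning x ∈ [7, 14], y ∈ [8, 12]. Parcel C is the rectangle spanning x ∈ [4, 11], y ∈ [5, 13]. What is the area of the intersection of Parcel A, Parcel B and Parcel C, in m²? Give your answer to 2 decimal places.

The intersection is the polygon with vertices (8.8,8), (7,8), (7,11), (8,12).
By the shoelace formula its area is 5.10.

5.10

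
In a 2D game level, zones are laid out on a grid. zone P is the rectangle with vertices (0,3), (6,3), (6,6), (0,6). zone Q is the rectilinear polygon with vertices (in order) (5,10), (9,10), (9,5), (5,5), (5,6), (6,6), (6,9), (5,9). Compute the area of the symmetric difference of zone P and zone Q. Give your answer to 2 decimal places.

|zone P| = 18, |zone Q| = 17, |zone P∩zone Q| = 1.
|zone P △ zone Q| = |zone P| + |zone Q| − 2·|zone P∩zone Q| = 18 + 17 − 2 = 33.00.

33.00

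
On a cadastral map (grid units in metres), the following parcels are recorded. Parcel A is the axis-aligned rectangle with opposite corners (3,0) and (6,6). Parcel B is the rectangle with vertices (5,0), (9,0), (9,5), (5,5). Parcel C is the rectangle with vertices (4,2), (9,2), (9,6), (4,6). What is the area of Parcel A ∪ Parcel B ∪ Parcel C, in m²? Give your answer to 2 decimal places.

36.00

By inclusion–exclusion:
Individual areas: |Parcel A| = 18, |Parcel B| = 20, |Parcel C| = 20.
|Parcel A∩Parcel B|: x∈[5,6], y∈[0,5] → 1·5 = 5.
|Parcel A∩Parcel C|: x∈[4,6], y∈[2,6] → 2·4 = 8.
|Parcel B∩Parcel C|: x∈[5,9], y∈[2,5] → 4·3 = 12.
|Parcel A∩Parcel B∩Parcel C| = 3.
|Parcel A ∪ Parcel B ∪ Parcel C| = 58 − 25 + 3 = 36.00.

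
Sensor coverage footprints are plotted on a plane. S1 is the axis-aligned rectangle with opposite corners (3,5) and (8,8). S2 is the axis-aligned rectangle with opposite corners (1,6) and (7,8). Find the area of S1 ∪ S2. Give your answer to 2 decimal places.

19.00

By inclusion–exclusion:
Individual areas: |S1| = 15, |S2| = 12.
|S1∩S2|: x∈[3,7], y∈[6,8] → 4·2 = 8.
|S1 ∪ S2| = 27 − 8 = 19.00.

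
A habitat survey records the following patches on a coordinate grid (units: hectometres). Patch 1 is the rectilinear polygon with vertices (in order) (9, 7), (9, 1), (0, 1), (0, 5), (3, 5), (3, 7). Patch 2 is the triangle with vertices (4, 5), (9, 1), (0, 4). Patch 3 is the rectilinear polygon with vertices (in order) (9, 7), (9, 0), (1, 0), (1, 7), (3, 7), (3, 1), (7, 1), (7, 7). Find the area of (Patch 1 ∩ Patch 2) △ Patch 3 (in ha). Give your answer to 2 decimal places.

35.97

|Patch 1 ∩ Patch 2| = 10.5.
|(Patch 1 ∩ Patch 2) ∩ Patch 3| = 3.2667.
|(Patch 1 ∩ Patch 2) △ Patch 3| = 10.5 + 32 − 6.5333 = 35.97.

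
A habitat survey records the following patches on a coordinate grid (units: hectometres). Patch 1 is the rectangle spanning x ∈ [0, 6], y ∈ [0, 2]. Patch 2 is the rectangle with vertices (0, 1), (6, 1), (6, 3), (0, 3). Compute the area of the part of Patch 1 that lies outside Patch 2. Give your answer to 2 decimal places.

6.00

|Patch 1∩Patch 2|: x∈[0,6], y∈[1,2] → 6·1 = 6.
|Patch 1| = 12.
|Patch 1 ∖ Patch 2| = |Patch 1| − |Patch 1∩Patch 2| = 12 − 6 = 6.00.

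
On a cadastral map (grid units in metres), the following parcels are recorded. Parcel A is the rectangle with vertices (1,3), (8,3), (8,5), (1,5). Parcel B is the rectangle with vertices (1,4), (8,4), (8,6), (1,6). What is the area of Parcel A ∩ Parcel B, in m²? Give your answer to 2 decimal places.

|Parcel A∩Parcel B|: x∈[1,8], y∈[4,5] → 7·1 = 7.

7.00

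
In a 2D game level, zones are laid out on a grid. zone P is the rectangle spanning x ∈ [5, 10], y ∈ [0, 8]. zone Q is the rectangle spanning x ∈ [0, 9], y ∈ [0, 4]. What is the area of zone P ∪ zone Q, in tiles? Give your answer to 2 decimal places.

By inclusion–exclusion:
Individual areas: |zone P| = 40, |zone Q| = 36.
|zone P∩zone Q|: x∈[5,9], y∈[0,4] → 4·4 = 16.
|zone P ∪ zone Q| = 76 − 16 = 60.00.

60.00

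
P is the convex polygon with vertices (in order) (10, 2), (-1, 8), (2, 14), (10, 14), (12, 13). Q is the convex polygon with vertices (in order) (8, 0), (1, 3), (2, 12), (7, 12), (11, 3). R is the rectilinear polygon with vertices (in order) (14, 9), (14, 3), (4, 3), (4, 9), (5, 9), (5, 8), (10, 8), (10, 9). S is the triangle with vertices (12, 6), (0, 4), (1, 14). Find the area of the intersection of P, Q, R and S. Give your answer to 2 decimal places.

16.10

The intersection is the polygon with vertices (4,5.273), (4,9), (5,9), (5,8), (8.778,8), (9.828,5.638), (4.851,4.809).
By the shoelace formula its area is 16.10.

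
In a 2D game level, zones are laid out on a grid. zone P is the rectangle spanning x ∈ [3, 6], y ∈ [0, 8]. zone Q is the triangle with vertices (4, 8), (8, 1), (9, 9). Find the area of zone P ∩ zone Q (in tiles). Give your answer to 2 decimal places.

The intersection is the polygon with vertices (6,8), (6,4.5), (4,8).
By the shoelace formula its area is 3.50.

3.50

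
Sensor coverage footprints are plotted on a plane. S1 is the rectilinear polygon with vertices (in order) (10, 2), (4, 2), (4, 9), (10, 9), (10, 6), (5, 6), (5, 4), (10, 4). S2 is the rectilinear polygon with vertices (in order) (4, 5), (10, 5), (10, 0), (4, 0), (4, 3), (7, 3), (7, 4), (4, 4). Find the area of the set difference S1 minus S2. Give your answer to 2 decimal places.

|S1| = 32, |S1∩S2| = 10.
|S1 ∖ S2| = |S1| − |S1∩S2| = 32 − 10 = 22.00.

22.00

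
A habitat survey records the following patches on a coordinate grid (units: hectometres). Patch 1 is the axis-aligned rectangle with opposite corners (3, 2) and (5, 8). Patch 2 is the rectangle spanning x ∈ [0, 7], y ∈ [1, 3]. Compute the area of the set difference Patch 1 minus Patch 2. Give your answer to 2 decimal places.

|Patch 1∩Patch 2|: x∈[3,5], y∈[2,3] → 2·1 = 2.
|Patch 1| = 12.
|Patch 1 ∖ Patch 2| = |Patch 1| − |Patch 1∩Patch 2| = 12 − 2 = 10.00.

10.00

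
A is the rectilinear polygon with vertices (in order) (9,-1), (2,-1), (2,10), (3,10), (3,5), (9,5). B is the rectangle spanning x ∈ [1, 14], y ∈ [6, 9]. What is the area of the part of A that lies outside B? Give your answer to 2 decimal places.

44.00

|A| = 47, |A∩B| = 3.
|A ∖ B| = |A| − |A∩B| = 47 − 3 = 44.00.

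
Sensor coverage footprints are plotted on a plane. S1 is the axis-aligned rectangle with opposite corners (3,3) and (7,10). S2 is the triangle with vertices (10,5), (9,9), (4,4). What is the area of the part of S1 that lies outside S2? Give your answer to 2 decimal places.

|S1| = 28, |S1∩S2| = 3.75.
|S1 ∖ S2| = |S1| − |S1∩S2| = 28 − 3.75 = 24.25.

24.25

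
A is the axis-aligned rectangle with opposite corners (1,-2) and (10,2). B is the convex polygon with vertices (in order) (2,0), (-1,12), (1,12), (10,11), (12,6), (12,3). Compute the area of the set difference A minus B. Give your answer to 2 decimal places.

28.83

|A| = 36, |A∩B| = 7.1667.
|A ∖ B| = |A| − |A∩B| = 36 − 7.1667 = 28.83.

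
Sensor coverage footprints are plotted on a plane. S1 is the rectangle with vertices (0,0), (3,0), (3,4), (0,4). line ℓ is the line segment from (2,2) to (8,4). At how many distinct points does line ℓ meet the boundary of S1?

1

The segment meets the boundary at (3,2.333).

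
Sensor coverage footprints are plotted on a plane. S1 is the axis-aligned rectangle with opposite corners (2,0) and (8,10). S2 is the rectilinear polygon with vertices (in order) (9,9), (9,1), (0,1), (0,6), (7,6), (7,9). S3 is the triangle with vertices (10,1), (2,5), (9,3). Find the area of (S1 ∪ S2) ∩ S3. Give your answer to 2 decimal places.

The region (S1 ∪ S2) ∩ S3 is the polygon with vertices (9,1.5), (2,5), (9,3).
By the shoelace formula its area is 5.25.

5.25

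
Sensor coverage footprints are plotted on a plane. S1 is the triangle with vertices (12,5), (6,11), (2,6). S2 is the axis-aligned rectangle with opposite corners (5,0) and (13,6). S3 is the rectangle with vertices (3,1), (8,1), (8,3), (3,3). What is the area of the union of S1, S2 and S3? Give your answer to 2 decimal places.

74.95

By inclusion–exclusion:
Individual areas: |S1| = 27, |S2| = 48, |S3| = 10.
|S1∩S2| = 4.05.
|S1∩S3| = 0.
|S2∩S3|: x∈[5,8], y∈[1,3] → 3·2 = 6.
|S1∩S2∩S3| = 0.
|S1 ∪ S2 ∪ S3| = 85 − 10.05 + 0 = 74.95.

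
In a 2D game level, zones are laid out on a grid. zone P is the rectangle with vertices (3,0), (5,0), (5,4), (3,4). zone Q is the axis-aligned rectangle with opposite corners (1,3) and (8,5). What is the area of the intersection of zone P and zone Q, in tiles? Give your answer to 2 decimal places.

|zone P∩zone Q|: x∈[3,5], y∈[3,4] → 2·1 = 2.

2.00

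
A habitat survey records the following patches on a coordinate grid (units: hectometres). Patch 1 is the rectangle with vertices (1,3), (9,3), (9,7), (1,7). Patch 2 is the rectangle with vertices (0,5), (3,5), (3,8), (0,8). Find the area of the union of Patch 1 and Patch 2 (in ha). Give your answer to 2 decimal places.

By inclusion–exclusion:
Individual areas: |Patch 1| = 32, |Patch 2| = 9.
|Patch 1∩Patch 2|: x∈[1,3], y∈[5,7] → 2·2 = 4.
|Patch 1 ∪ Patch 2| = 41 − 4 = 37.00.

37.00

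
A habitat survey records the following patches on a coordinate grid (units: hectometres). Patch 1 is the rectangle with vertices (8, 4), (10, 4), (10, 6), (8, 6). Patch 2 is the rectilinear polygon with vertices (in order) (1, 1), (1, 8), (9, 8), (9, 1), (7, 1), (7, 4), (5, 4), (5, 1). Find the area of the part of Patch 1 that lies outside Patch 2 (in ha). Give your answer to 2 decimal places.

|Patch 1| = 4, |Patch 1∩Patch 2| = 2.
|Patch 1 ∖ Patch 2| = |Patch 1| − |Patch 1∩Patch 2| = 4 − 2 = 2.00.

2.00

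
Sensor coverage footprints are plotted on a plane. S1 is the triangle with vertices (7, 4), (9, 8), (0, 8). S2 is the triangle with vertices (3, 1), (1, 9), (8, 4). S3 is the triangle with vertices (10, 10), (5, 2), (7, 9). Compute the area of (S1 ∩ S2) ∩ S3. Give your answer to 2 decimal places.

The region (S1 ∩ S2) ∩ S3 is the polygon with vertices (5.772,4.702), (5.983,5.441), (6.79,4.864), (6.447,4.316).
By the shoelace formula its area is 0.61.

0.61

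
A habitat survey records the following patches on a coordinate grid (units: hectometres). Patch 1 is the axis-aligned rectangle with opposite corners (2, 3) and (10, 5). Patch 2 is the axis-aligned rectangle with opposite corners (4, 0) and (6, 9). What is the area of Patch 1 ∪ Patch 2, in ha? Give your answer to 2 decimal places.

By inclusion–exclusion:
Individual areas: |Patch 1| = 16, |Patch 2| = 18.
|Patch 1∩Patch 2|: x∈[4,6], y∈[3,5] → 2·2 = 4.
|Patch 1 ∪ Patch 2| = 34 − 4 = 30.00.

30.00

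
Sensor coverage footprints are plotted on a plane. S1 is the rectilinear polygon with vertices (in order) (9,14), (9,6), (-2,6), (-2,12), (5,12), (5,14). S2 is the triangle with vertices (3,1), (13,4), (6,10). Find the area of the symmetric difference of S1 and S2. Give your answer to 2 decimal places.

|S1| = 74, |S2| = 40.5, |S1∩S2| = 10.8095.
|S1 △ S2| = |S1| + |S2| − 2·|S1∩S2| = 74 + 40.5 − 21.619 = 92.88.

92.88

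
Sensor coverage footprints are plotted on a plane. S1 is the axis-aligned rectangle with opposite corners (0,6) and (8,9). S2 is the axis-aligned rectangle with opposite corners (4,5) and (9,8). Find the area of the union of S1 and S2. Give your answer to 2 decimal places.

31.00

By inclusion–exclusion:
Individual areas: |S1| = 24, |S2| = 15.
|S1∩S2|: x∈[4,8], y∈[6,8] → 4·2 = 8.
|S1 ∪ S2| = 39 − 8 = 31.00.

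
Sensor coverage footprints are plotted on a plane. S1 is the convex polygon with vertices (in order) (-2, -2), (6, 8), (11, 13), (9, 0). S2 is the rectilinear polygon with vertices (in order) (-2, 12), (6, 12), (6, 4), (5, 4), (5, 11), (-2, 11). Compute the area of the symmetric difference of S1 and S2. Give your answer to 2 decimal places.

82.75

|S1| = 74.5, |S2| = 15, |S1∩S2| = 3.375.
|S1 △ S2| = |S1| + |S2| − 2·|S1∩S2| = 74.5 + 15 − 6.75 = 82.75.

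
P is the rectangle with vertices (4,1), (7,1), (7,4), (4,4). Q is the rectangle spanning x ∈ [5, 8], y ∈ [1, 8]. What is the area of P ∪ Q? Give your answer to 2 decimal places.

24.00

By inclusion–exclusion:
Individual areas: |P| = 9, |Q| = 21.
|P∩Q|: x∈[5,7], y∈[1,4] → 2·3 = 6.
|P ∪ Q| = 30 − 6 = 24.00.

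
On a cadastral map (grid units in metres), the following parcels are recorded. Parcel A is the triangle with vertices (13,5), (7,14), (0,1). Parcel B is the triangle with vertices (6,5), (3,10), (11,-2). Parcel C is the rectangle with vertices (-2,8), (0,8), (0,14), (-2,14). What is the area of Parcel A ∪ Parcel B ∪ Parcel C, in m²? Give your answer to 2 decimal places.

By inclusion–exclusion:
Individual areas: |Parcel A| = 70.5, |Parcel B| = 2, |Parcel C| = 12.
|Parcel A∩Parcel B| = 1.2569.
|Parcel A∩Parcel C| = 0.
|Parcel B∩Parcel C| = 0.
|Parcel A∩Parcel B∩Parcel C| = 0.
|Parcel A ∪ Parcel B ∪ Parcel C| = 84.5 − 1.2569 + 0 = 83.24.

83.24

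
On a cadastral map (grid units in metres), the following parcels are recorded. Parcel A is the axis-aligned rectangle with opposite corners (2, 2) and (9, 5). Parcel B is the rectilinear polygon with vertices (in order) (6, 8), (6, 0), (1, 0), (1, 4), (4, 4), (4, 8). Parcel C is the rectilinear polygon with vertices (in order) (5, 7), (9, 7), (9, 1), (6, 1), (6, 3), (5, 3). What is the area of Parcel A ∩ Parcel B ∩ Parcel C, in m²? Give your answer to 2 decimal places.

2.00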